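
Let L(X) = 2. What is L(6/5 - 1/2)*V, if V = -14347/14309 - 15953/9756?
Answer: -368240809/69799302 ≈ -5.2757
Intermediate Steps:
V = -368240809/139598604 (V = -14347*1/14309 - 15953*1/9756 = -14347/14309 - 15953/9756 = -368240809/139598604 ≈ -2.6379)
L(6/5 - 1/2)*V = 2*(-368240809/139598604) = -368240809/69799302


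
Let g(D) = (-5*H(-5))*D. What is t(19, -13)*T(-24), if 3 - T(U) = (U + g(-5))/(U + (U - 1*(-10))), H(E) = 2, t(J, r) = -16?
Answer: -1120/19 ≈ -58.947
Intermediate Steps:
g(D) = -10*D (g(D) = (-5*2)*D = -10*D)
T(U) = 3 - (50 + U)/(10 + 2*U) (T(U) = 3 - (U - 10*(-5))/(U + (U - 1*(-10))) = 3 - (U + 50)/(U + (U + 10)) = 3 - (50 + U)/(U + (10 + U)) = 3 - (50 + U)/(10 + 2*U))
t(19, -13)*T(-24) = -40*(-4 - 24)/(5 - 24) = -40*(-28)/(-19) = -40*(-1)*(-28)/19 = -16*70/19 = -1120/19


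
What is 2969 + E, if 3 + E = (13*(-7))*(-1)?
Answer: 3057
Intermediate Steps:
E = 88 (E = -3 + (13*(-7))*(-1) = -3 - 91*(-1) = -3 + 91 = 88)
2969 + E = 2969 + 88 = 3057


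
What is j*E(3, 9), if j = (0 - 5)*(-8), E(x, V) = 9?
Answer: 360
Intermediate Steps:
j = 40 (j = -5*(-8) = 40)
j*E(3, 9) = 40*9 = 360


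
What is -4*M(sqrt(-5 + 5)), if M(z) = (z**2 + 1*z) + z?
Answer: 0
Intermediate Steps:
M(z) = z**2 + 2*z (M(z) = (z**2 + z) + z = (z + z**2) + z = z**2 + 2*z)
-4*M(sqrt(-5 + 5)) = -4*sqrt(-5 + 5)*(2 + sqrt(-5 + 5)) = -4*sqrt(0)*(2 + sqrt(0)) = -0*(2 + 0) = -0*2 = -4*0 = 0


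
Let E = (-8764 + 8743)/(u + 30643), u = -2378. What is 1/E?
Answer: -28265/21 ≈ -1346.0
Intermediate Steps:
E = -21/28265 (E = (-8764 + 8743)/(-2378 + 30643) = -21/28265 ≈ -0.00074297)
1/E = 1/(-21/28265) = -28265/21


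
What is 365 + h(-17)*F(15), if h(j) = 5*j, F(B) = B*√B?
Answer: 365 - 1275*√15 ≈ -4573.1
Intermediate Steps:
F(B) = B^(3/2)
365 + h(-17)*F(15) = 365 + (5*(-17))*15^(3/2) = 365 - 1275*√15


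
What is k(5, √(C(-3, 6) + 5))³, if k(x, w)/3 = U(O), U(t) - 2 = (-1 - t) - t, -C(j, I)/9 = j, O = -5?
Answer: 35937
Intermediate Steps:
C(j, I) = -9*j
U(t) = 1 - 2*t (U(t) = 2 + ((-1 - t) - t) = 2 + (-1 - 2*t) = 1 - 2*t)
k(x, w) = 33 (k(x, w) = 3*(1 - 2*(-5)) = 3*(1 + 10) = 3*11 = 33)
k(5, √(C(-3, 6) + 5))³ = 33³ = 35937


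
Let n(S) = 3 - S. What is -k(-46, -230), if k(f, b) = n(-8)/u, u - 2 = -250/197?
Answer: -2167/144 ≈ -15.049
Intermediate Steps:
u = 144/197 (u = 2 - 250/197 = 144/197 ≈ 0.73096)
k(f, b) = 2167/144 (k(f, b) = (3 - 1*(-8))/(144/197) = (3 + 8)*(197/144) = 11*(197/144) = 2167/144)
-k(-46, -230) = -1*2167/144 = -2167/144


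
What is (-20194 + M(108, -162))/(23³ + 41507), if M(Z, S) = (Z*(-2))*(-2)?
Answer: -9881/26837 ≈ -0.36819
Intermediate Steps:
M(Z, S) = 4*Z (M(Z, S) = -2*Z*(-2) = 4*Z)
(-20194 + M(108, -162))/(23³ + 41507) = (-20194 + 4*108)/(23³ + 41507) = (-20194 + 432)/(12167 + 41507) = -19762/53674 = -19762*1/53674 = -9881/26837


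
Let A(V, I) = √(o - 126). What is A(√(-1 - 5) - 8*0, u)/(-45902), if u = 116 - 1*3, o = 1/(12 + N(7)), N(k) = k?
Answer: -I*√45467/872138 ≈ -0.00024449*I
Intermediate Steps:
o = 1/19 (o = 1/(12 + 7) = 1/19 ≈ 0.052632)
u = 113 (u = 116 - 3 = 113)
A(V, I) = I*√45467/19 (A(V, I) = √(1/19 - 126) = √(-2393/19) = I*√45467/19)
A(√(-1 - 5) - 8*0, u)/(-45902) = (I*√45467/19)/(-45902) = (I*√45467/19)*(-1/45902) = -I*√45467/872138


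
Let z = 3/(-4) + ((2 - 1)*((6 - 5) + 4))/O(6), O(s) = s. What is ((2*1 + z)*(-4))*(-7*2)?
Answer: 350/3 ≈ 116.67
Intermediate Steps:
z = 1/12 (z = 3/(-4) + ((2 - 1)*((6 - 5) + 4))/6 = 3*(-¼) + (1*(1 + 4))*(⅙) = -¾ + (1*5)*(⅙) = -¾ + 5*(⅙) = -¾ + ⅚ = 1/12 ≈ 0.083333)
((2*1 + z)*(-4))*(-7*2) = ((2*1 + 1/12)*(-4))*(-7*2) = ((2 + 1/12)*(-4))*(-14) = ((25/12)*(-4))*(-14) = -25/3*(-14) = 350/3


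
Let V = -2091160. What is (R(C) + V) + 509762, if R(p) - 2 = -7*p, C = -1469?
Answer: -1571113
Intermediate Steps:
R(p) = 2 - 7*p
(R(C) + V) + 509762 = ((2 - 7*(-1469)) - 2091160) + 509762 = ((2 + 10283) - 2091160) + 509762 = (10285 - 2091160) + 509762 = -2080875 + 509762 = -1571113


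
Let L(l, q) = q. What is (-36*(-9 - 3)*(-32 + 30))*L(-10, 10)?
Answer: -8640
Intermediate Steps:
(-36*(-9 - 3)*(-32 + 30))*L(-10, 10) = -36*(-9 - 3)*(-32 + 30)*10 = -(-432)*(-2)*10 = -36*24*10 = -864*10 = -8640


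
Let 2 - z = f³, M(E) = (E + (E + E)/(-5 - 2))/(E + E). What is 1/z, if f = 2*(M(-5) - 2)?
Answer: 343/12853 ≈ 0.026686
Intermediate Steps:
M(E) = 5/14 (M(E) = (E + (2*E)/(-7))/((2*E)) = (E + (2*E)*(-⅐))*(1/(2*E)) = (E - 2*E/7)*(1/(2*E)) = (5*E/7)*(1/(2*E)) = 5/14)
f = -23/7 (f = 2*(5/14 - 2) = 2*(-23/14) = -23/7 ≈ -3.2857)
z = 12853/343 (z = 2 - (-23/7)³ = 2 - 1*(-12167/343) = 2 + 12167/343 = 12853/343 ≈ 37.472)
1/z = 1/(12853/343) = 343/12853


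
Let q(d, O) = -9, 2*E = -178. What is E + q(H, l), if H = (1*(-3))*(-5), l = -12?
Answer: -98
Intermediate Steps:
E = -89 (E = (½)*(-178) = -89)
H = 15 (H = -3*(-5) = 15)
E + q(H, l) = -89 - 9 = -98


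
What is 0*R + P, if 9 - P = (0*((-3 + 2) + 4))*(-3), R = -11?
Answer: 9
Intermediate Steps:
P = 9 (P = 9 - 0*((-3 + 2) + 4)*(-3) = 9 - 0*(-1 + 4)*(-3) = 9 - 0*3*(-3) = 9 - 0*(-3) = 9 - 1*0 = 9 + 0 = 9)
0*R + P = 0*(-11) + 9 = 0 + 9 = 9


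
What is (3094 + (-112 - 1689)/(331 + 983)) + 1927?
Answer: 6595793/1314 ≈ 5019.6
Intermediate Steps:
(3094 + (-112 - 1689)/(331 + 983)) + 1927 = (3094 - 1801/1314) + 1927 = 4063715/1314 + 1927 = 6595793/1314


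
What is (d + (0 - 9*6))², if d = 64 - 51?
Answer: 1681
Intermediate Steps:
d = 13
(d + (0 - 9*6))² = (13 + (0 - 9*6))² = (13 + (0 - 54))² = (13 - 54)² = (-41)² = 1681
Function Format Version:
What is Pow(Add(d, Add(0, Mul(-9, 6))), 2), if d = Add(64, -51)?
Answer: 1681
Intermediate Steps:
d = 13
Pow(Add(d, Add(0, Mul(-9, 6))), 2) = Pow(Add(13, Add(0, Mul(-9, 6))), 2) = Pow(Add(13, Add(0, -54)), 2) = Pow(Add(13, -54), 2) = Pow(-41, 2) = 1681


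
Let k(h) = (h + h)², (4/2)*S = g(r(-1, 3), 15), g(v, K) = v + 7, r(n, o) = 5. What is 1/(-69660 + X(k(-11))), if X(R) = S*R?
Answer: -1/66756 ≈ -1.4980e-5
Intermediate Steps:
g(v, K) = 7 + v
S = 6 (S = (7 + 5)/2 = (½)*12 = 6)
k(h) = 4*h² (k(h) = (2*h)² = 4*h²)
X(R) = 6*R
1/(-69660 + X(k(-11))) = 1/(-69660 + 6*(4*(-11)²)) = 1/(-69660 + 6*(4*121)) = 1/(-69660 + 6*484) = 1/(-69660 + 2904) = 1/(-66756) = -1/66756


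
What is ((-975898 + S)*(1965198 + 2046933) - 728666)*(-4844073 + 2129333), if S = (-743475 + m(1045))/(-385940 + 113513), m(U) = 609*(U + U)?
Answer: 965245117319665648524940/90809 ≈ 1.0629e+19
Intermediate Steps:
m(U) = 1218*U (m(U) = 609*(2*U) = 1218*U)
S = -176445/90809 (S = (-743475 + 1218*1045)/(-385940 + 113513) = (-743475 + 1272810)/(-272427) = 529335*(-1/272427) = -176445/90809 ≈ -1.9430)
((-975898 + S)*(1965198 + 2046933) - 728666)*(-4844073 + 2129333) = ((-975898 - 176445/90809)*(1965198 + 2046933) - 728666)*(-4844073 + 2129333) = (-88620497927/90809*4012131 - 728666)*(-2714740) = (-355557046968352437/90809 - 728666)*(-2714740) = -355557113137783231/90809*(-2714740) = 965245117319665648524940/90809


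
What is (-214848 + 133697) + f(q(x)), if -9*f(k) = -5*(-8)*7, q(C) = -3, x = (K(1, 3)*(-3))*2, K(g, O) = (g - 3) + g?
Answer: -730639/9 ≈ -81182.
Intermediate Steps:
K(g, O) = -3 + 2*g (K(g, O) = (-3 + g) + g = -3 + 2*g)
x = 6 (x = ((-3 + 2*1)*(-3))*2 = ((-3 + 2)*(-3))*2 = -1*(-3)*2 = 3*2 = 6)
f(k) = -280/9 (f(k) = -(-5*(-8))*7/9 = -40*7/9 = -⅑*280 = -280/9)
(-214848 + 133697) + f(q(x)) = (-214848 + 133697) - 280/9 = -81151 - 280/9 = -730639/9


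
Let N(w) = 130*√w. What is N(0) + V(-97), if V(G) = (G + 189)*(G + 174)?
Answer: 7084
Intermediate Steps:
V(G) = (174 + G)*(189 + G) (V(G) = (189 + G)*(174 + G) = (174 + G)*(189 + G))
N(0) + V(-97) = 130*√0 + (32886 + (-97)² + 363*(-97)) = 130*0 + (32886 + 9409 - 35211) = 0 + 7084 = 7084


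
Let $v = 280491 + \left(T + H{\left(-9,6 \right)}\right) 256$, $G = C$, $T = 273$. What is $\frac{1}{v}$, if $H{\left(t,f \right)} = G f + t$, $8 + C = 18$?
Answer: $\frac{1}{363435} \approx 2.7515 \cdot 10^{-6}$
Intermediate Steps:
$C = 10$ ($C = -8 + 18 = 10$)
$G = 10$
$H{\left(t,f \right)} = t + 10 f$ ($H{\left(t,f \right)} = 10 f + t = t + 10 f$)
$v = 363435$ ($v = 280491 + \left(273 + \left(-9 + 10 \cdot 6\right)\right) 256 = 280491 + \left(273 + \left(-9 + 60\right)\right) 256 = 280491 + \left(273 + 51\right) 256 = 280491 + 324 \cdot 256 = 280491 + 82944 = 363435$)
$\frac{1}{v} = \frac{1}{363435}$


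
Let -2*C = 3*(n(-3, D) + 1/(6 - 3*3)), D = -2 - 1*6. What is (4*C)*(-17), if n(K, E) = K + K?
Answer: -646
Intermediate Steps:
D = -8 (D = -2 - 6 = -8)
n(K, E) = 2*K
C = 19/2 (C = -3*(2*(-3) + 1/(6 - 3*3))/2 = -3*(-6 + 1/(6 - 9))/2 = -3*(-6 + 1/(-3))/2 = -3*(-6 - 1/3)/2 = -3*(-19)/(2*3) = -1/2*(-19) = 19/2 ≈ 9.5000)
(4*C)*(-17) = (4*(19/2))*(-17) = 38*(-17) = -646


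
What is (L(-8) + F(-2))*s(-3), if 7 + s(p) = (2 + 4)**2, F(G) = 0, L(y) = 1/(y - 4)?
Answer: -29/12 ≈ -2.4167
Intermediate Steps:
L(y) = 1/(-4 + y)
s(p) = 29 (s(p) = -7 + (2 + 4)**2 = -7 + 6**2 = -7 + 36 = 29)
(L(-8) + F(-2))*s(-3) = (1/(-4 - 8) + 0)*29 = (1/(-12) + 0)*29 = (-1/12 + 0)*29 = -1/12*29 = -29/12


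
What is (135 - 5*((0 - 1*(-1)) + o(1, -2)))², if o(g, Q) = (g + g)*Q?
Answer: 22500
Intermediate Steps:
o(g, Q) = 2*Q*g (o(g, Q) = (2*g)*Q = 2*Q*g)
(135 - 5*((0 - 1*(-1)) + o(1, -2)))² = (135 - 5*((0 - 1*(-1)) + 2*(-2)*1))² = (135 - 5*((0 + 1) - 4))² = (135 - 5*(1 - 4))² = (135 - 5*(-3))² = (135 + 15)² = 150² = 22500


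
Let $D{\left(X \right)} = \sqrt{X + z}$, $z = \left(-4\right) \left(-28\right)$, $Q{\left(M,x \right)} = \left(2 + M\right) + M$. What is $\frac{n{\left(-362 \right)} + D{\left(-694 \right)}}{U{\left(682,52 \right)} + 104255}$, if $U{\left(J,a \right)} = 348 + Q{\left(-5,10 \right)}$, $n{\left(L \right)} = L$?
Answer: $- \frac{362}{104595} + \frac{i \sqrt{582}}{104595} \approx -0.003461 + 0.00023065 i$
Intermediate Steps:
$Q{\left(M,x \right)} = 2 + 2 M$
$z = 112$
$U{\left(J,a \right)} = 340$ ($U{\left(J,a \right)} = 348 + \left(2 + 2 \left(-5\right)\right) = 348 + \left(2 - 10\right) = 348 - 8 = 340$)
$D{\left(X \right)} = \sqrt{112 + X}$ ($D{\left(X \right)} = \sqrt{X + 112} = \sqrt{112 + X}$)
$\frac{n{\left(-362 \right)} + D{\left(-694 \right)}}{U{\left(682,52 \right)} + 104255} = \frac{-362 + \sqrt{112 - 694}}{340 + 104255} = \frac{-362 + \sqrt{-582}}{104595} = \left(-362 + i \sqrt{582}\right) \frac{1}{104595} = - \frac{362}{104595} + \frac{i \sqrt{582}}{104595}$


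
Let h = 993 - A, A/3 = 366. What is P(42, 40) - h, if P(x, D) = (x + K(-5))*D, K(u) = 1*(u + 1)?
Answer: 1625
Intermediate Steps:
A = 1098 (A = 3*366 = 1098)
K(u) = 1 + u (K(u) = 1*(1 + u) = 1 + u)
P(x, D) = D*(-4 + x) (P(x, D) = (x + (1 - 5))*D = (x - 4)*D = (-4 + x)*D = D*(-4 + x))
h = -105 (h = 993 - 1*1098 = 993 - 1098 = -105)
P(42, 40) - h = 40*(-4 + 42) - 1*(-105) = 40*38 + 105 = 1520 + 105 = 1625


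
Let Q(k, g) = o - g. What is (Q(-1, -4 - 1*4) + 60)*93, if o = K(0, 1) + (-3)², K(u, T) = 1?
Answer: 7254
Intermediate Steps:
o = 10 (o = 1 + (-3)² = 1 + 9 = 10)
Q(k, g) = 10 - g
(Q(-1, -4 - 1*4) + 60)*93 = ((10 - (-4 - 1*4)) + 60)*93 = ((10 - (-4 - 4)) + 60)*93 = ((10 - 1*(-8)) + 60)*93 = ((10 + 8) + 60)*93 = (18 + 60)*93 = 78*93 = 7254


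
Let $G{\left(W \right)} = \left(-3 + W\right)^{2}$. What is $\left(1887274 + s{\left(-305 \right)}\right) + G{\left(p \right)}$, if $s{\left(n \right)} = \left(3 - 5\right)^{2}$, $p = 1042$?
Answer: $2966799$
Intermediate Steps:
$s{\left(n \right)} = 4$ ($s{\left(n \right)} = \left(-2\right)^{2} = 4$)
$\left(1887274 + s{\left(-305 \right)}\right) + G{\left(p \right)} = \left(1887274 + 4\right) + \left(-3 + 1042\right)^{2} = 1887278 + 1039^{2} = 1887278 + 1079521 = 2966799$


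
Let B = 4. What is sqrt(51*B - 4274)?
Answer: I*sqrt(4070) ≈ 63.797*I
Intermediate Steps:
sqrt(51*B - 4274) = sqrt(51*4 - 4274) = sqrt(204 - 4274) = sqrt(-4070) = I*sqrt(4070)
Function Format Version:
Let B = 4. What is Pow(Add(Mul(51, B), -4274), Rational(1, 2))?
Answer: Mul(I, Pow(4070, Rational(1, 2))) ≈ Mul(63.797, I)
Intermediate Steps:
Pow(Add(Mul(51, B), -4274), Rational(1, 2)) = Pow(Add(Mul(51, 4), -4274), Rational(1, 2)) = Pow(Add(204, -4274), Rational(1, 2)) = Pow(-4070, Rational(1, 2)) = Mul(I, Pow(4070, Rational(1, 2)))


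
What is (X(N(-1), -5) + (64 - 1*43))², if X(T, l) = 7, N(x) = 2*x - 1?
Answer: 784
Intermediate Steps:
N(x) = -1 + 2*x
(X(N(-1), -5) + (64 - 1*43))² = (7 + (64 - 1*43))² = (7 + (64 - 43))² = (7 + 21)² = 28² = 784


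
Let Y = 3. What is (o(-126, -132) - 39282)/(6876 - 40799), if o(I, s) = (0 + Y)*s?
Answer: 39678/33923 ≈ 1.1696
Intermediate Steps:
o(I, s) = 3*s (o(I, s) = (0 + 3)*s = 3*s)
(o(-126, -132) - 39282)/(6876 - 40799) = (3*(-132) - 39282)/(6876 - 40799) = (-396 - 39282)/(-33923) = -39678*(-1/33923) = 39678/33923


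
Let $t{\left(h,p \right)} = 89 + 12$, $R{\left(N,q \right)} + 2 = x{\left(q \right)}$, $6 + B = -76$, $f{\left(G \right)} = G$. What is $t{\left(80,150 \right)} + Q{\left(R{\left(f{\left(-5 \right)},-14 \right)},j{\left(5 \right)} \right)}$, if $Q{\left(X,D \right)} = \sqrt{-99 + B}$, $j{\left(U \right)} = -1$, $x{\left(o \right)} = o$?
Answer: $101 + i \sqrt{181} \approx 101.0 + 13.454 i$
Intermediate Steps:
$B = -82$ ($B = -6 - 76 = -82$)
$R{\left(N,q \right)} = -2 + q$
$t{\left(h,p \right)} = 101$
$Q{\left(X,D \right)} = i \sqrt{181}$ ($Q{\left(X,D \right)} = \sqrt{-99 - 82} = \sqrt{-181} = i \sqrt{181}$)
$t{\left(80,150 \right)} + Q{\left(R{\left(f{\left(-5 \right)},-14 \right)},j{\left(5 \right)} \right)} = 101 + i \sqrt{181}$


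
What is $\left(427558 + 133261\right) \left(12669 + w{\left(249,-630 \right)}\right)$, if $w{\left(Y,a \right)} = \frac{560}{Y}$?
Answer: $\frac{1769463020479}{249} \approx 7.1063 \cdot 10^{9}$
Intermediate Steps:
$\left(427558 + 133261\right) \left(12669 + w{\left(249,-630 \right)}\right) = \left(427558 + 133261\right) \left(12669 + \frac{560}{249}\right) = 560819 \left(12669 + 560 \cdot \frac{1}{249}\right) = 560819 \left(12669 + \frac{560}{249}\right) = 560819 \cdot \frac{3155141}{249} = \frac{1769463020479}{249}$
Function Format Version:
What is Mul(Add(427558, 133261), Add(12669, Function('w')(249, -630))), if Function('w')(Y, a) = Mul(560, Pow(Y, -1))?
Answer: Rational(1769463020479, 249) ≈ 7.1063e+9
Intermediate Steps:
Mul(Add(427558, 133261), Add(12669, Function('w')(249, -630))) = Mul(Add(427558, 133261), Add(12669, Mul(560, Pow(249, -1)))) = Mul(560819, Add(12669, Mul(560, Rational(1, 249)))) = Mul(560819, Add(12669, Rational(560, 249))) = Mul(560819, Rational(3155141, 249)) = Rational(1769463020479, 249)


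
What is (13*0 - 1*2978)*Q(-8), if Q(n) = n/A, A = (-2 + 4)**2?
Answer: 5956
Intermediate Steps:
A = 4 (A = 2**2 = 4)
Q(n) = n/4
(13*0 - 1*2978)*Q(-8) = (13*0 - 1*2978)*((1/4)*(-8)) = (0 - 2978)*(-2) = -2978*(-2) = 5956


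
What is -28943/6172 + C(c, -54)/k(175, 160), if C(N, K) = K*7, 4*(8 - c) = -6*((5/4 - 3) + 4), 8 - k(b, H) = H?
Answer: -129145/58634 ≈ -2.2026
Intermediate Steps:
k(b, H) = 8 - H
c = 91/8 (c = 8 - (-3)*((5/4 - 3) + 4)/2 = 8 - (-3)*(-7/4 + 4)/2 = 8 - (-3)*9/(2*4) = 8 - ¼*(-27/2) = 8 + 27/8 = 91/8 ≈ 11.375)
C(N, K) = 7*K
-28943/6172 + C(c, -54)/k(175, 160) = -28943/6172 + (7*(-54))/(8 - 1*160) = -28943*1/6172 - 378/(8 - 160) = -28943/6172 - 378/(-152) = -28943/6172 - 378*(-1/152) = -28943/6172 + 189/76 = -129145/58634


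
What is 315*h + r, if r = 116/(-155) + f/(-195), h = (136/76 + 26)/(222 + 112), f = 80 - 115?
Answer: 491790253/19180785 ≈ 25.640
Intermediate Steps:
f = -35
h = 264/3173 (h = (136*(1/76) + 26)/334 = (34/19 + 26)*(1/334) = (528/19)*(1/334) = 264/3173 ≈ 0.083202)
r = -3439/6045 (r = 116/(-155) - 35/(-195) = 116*(-1/155) - 35*(-1/195) = -116/155 + 7/39 = -3439/6045 ≈ -0.56890)
315*h + r = 315*(264/3173) - 3439/6045 = 83160/3173 - 3439/6045 = 491790253/19180785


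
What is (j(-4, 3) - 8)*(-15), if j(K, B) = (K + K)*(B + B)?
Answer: 840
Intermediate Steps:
j(K, B) = 4*B*K (j(K, B) = (2*K)*(2*B) = 4*B*K)
(j(-4, 3) - 8)*(-15) = (4*3*(-4) - 8)*(-15) = (-48 - 8)*(-15) = -56*(-15) = 840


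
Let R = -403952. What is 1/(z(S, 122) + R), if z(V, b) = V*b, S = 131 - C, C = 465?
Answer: -1/444700 ≈ -2.2487e-6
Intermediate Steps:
S = -334 (S = 131 - 1*465 = 131 - 465 = -334)
1/(z(S, 122) + R) = 1/(-334*122 - 403952) = 1/(-40748 - 403952) = 1/(-444700) = -1/444700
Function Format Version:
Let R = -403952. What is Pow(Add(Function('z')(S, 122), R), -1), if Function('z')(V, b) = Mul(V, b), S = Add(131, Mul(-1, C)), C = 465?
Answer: Rational(-1, 444700) ≈ -2.2487e-6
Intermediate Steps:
S = -334 (S = Add(131, Mul(-1, 465)) = Add(131, -465) = -334)
Pow(Add(Function('z')(S, 122), R), -1) = Pow(Add(Mul(-334, 122), -403952), -1) = Pow(Add(-40748, -403952), -1) = Pow(-444700, -1) = Rational(-1, 444700)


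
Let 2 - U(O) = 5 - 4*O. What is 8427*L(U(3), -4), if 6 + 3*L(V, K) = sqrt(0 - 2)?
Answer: -16854 + 2809*I*sqrt(2) ≈ -16854.0 + 3972.5*I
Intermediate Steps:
U(O) = -3 + 4*O (U(O) = 2 - (5 - 4*O) = 2 + (-5 + 4*O) = -3 + 4*O)
L(V, K) = -2 + I*sqrt(2)/3 (L(V, K) = -2 + sqrt(0 - 2)/3 = -2 + sqrt(-2)/3 = -2 + (I*sqrt(2))/3 = -2 + I*sqrt(2)/3)
8427*L(U(3), -4) = 8427*(-2 + I*sqrt(2)/3) = -16854 + 2809*I*sqrt(2)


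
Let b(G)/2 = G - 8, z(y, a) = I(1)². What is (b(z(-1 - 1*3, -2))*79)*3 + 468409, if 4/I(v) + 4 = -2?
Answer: 1394483/3 ≈ 4.6483e+5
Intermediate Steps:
I(v) = -⅔ (I(v) = 4/(-4 - 2) = 4/(-6) = 4*(-⅙) = -⅔)
z(y, a) = 4/9 (z(y, a) = (-⅔)² = 4/9)
b(G) = -16 + 2*G (b(G) = 2*(G - 8) = 2*(-8 + G) = -16 + 2*G)
(b(z(-1 - 1*3, -2))*79)*3 + 468409 = ((-16 + 2*(4/9))*79)*3 + 468409 = ((-16 + 8/9)*79)*3 + 468409 = -136/9*79*3 + 468409 = -10744/9*3 + 468409 = -10744/3 + 468409 = 1394483/3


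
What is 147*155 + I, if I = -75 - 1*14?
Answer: 22696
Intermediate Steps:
I = -89 (I = -75 - 14 = -89)
147*155 + I = 147*155 - 89 = 22785 - 89 = 22696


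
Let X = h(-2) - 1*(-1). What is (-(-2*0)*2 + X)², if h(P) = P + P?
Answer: 9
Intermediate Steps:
h(P) = 2*P
X = -3 (X = 2*(-2) - 1*(-1) = -4 + 1 = -3)
(-(-2*0)*2 + X)² = (-(-2*0)*2 - 3)² = (-0*2 - 3)² = (-1*0 - 3)² = (0 - 3)² = (-3)² = 9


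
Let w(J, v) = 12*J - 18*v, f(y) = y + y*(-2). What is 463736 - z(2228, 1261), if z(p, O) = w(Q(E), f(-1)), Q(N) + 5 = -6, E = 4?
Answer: 463886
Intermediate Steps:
Q(N) = -11 (Q(N) = -5 - 6 = -11)
f(y) = -y (f(y) = y - 2*y = -y)
w(J, v) = -18*v + 12*J
z(p, O) = -150 (z(p, O) = -(-18)*(-1) + 12*(-11) = -18*1 - 132 = -18 - 132 = -150)
463736 - z(2228, 1261) = 463736 - 1*(-150) = 463736 + 150 = 463886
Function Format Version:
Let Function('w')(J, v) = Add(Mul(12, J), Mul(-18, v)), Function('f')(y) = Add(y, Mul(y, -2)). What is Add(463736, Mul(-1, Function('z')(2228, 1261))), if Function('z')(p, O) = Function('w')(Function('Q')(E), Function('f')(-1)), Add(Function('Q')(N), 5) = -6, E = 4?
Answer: 463886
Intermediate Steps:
Function('Q')(N) = -11 (Function('Q')(N) = Add(-5, -6) = -11)
Function('f')(y) = Mul(-1, y) (Function('f')(y) = Add(y, Mul(-2, y)) = Mul(-1, y))
Function('w')(J, v) = Add(Mul(-18, v), Mul(12, J))
Function('z')(p, O) = -150 (Function('z')(p, O) = Add(Mul(-18, Mul(-1, -1)), Mul(12, -11)) = Add(Mul(-18, 1), -132) = Add(-18, -132) = -150)
Add(463736, Mul(-1, Function('z')(2228, 1261))) = Add(463736, Mul(-1, -150)) = Add(463736, 150) = 463886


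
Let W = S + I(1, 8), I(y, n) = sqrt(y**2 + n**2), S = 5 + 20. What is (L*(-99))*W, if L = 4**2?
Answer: -39600 - 1584*sqrt(65) ≈ -52371.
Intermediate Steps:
S = 25
I(y, n) = sqrt(n**2 + y**2)
L = 16
W = 25 + sqrt(65) (W = 25 + sqrt(8**2 + 1**2) = 25 + sqrt(64 + 1) = 25 + sqrt(65) ≈ 33.062)
(L*(-99))*W = (16*(-99))*(25 + sqrt(65)) = -1584*(25 + sqrt(65)) = -39600 - 1584*sqrt(65)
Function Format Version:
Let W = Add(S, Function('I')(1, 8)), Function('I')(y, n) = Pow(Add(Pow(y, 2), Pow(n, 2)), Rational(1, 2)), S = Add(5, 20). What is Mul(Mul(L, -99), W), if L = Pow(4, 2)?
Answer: Add(-39600, Mul(-1584, Pow(65, Rational(1, 2)))) ≈ -52371.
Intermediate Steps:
S = 25
Function('I')(y, n) = Pow(Add(Pow(n, 2), Pow(y, 2)), Rational(1, 2))
L = 16
W = Add(25, Pow(65, Rational(1, 2))) (W = Add(25, Pow(Add(Pow(8, 2), Pow(1, 2)), Rational(1, 2))) = Add(25, Pow(Add(64, 1), Rational(1, 2))) = Add(25, Pow(65, Rational(1, 2))) ≈ 33.062)
Mul(Mul(L, -99), W) = Mul(Mul(16, -99), Add(25, Pow(65, Rational(1, 2)))) = Mul(-1584, Add(25, Pow(65, Rational(1, 2)))) = Add(-39600, Mul(-1584, Pow(65, Rational(1, 2))))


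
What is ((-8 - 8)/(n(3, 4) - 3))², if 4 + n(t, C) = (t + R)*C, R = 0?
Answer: 256/25 ≈ 10.240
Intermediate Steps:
n(t, C) = -4 + C*t (n(t, C) = -4 + (t + 0)*C = -4 + t*C = -4 + C*t)
((-8 - 8)/(n(3, 4) - 3))² = ((-8 - 8)/((-4 + 4*3) - 3))² = (-16/((-4 + 12) - 3))² = (-16/(8 - 3))² = (-16/5)² = 256/25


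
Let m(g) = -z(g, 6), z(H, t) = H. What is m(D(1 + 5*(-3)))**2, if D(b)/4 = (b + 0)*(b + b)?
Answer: 2458624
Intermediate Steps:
D(b) = 8*b**2 (D(b) = 4*((b + 0)*(b + b)) = 4*(b*(2*b)) = 4*(2*b**2) = 8*b**2)
m(g) = -g
m(D(1 + 5*(-3)))**2 = (-8*(1 + 5*(-3))**2)**2 = (-8*(1 - 15)**2)**2 = (-8*(-14)**2)**2 = (-8*196)**2 = (-1*1568)**2 = (-1568)**2 = 2458624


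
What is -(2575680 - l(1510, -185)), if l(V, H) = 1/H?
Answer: -476500801/185 ≈ -2.5757e+6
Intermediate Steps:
-(2575680 - l(1510, -185)) = -(2575680 - 1/(-185)) = -(2575680 - 1*(-1/185)) = -(2575680 + 1/185) = -1*476500801/185 = -476500801/185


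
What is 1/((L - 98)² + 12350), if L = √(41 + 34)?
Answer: 1049/22971221 + 20*√3/9844809 ≈ 4.9185e-5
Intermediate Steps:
L = 5*√3 (L = √75 = 5*√3 ≈ 8.6602)
1/((L - 98)² + 12350) = 1/((5*√3 - 98)² + 12350) = 1/((-98 + 5*√3)² + 12350) = 1/(12350 + (-98 + 5*√3)²)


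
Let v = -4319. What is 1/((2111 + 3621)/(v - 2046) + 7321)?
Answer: 6365/46592433 ≈ 0.00013661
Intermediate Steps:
1/((2111 + 3621)/(v - 2046) + 7321) = 1/((2111 + 3621)/(-4319 - 2046) + 7321) = 1/(5732/(-6365) + 7321) = 1/(5732*(-1/6365) + 7321) = 1/(-5732/6365 + 7321) = 1/(46592433/6365) = 6365/46592433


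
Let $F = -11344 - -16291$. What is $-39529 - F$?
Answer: $-44476$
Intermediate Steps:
$F = 4947$ ($F = -11344 + 16291 = 4947$)
$-39529 - F = -39529 - 4947 = -44476$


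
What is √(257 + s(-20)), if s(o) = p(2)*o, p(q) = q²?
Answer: √177 ≈ 13.304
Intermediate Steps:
s(o) = 4*o (s(o) = 2²*o = 4*o)
√(257 + s(-20)) = √(257 + 4*(-20)) = √(257 - 80) = √177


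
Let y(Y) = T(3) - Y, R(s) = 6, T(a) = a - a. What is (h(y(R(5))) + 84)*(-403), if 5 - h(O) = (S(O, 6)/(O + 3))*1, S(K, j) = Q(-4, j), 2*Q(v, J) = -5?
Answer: -213187/6 ≈ -35531.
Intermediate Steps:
Q(v, J) = -5/2 (Q(v, J) = (1/2)*(-5) = -5/2)
T(a) = 0
S(K, j) = -5/2
y(Y) = -Y (y(Y) = 0 - Y = -Y)
h(O) = 5 + 5/(2*(3 + O)) (h(O) = 5 - (-5/(2*(O + 3))) = 5 - (-5/(2*(3 + O))) = 5 - (-5)/(2*(3 + O)) = 5 + 5/(2*(3 + O)))
(h(y(R(5))) + 84)*(-403) = (5*(7 + 2*(-1*6))/(2*(3 - 1*6)) + 84)*(-403) = (5*(7 + 2*(-6))/(2*(3 - 6)) + 84)*(-403) = ((5/2)*(7 - 12)/(-3) + 84)*(-403) = ((5/2)*(-1/3)*(-5) + 84)*(-403) = (25/6 + 84)*(-403) = (529/6)*(-403) = -213187/6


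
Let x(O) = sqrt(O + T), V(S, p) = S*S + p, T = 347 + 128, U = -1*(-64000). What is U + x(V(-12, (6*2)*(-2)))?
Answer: 64000 + sqrt(595) ≈ 64024.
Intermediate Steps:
U = 64000
T = 475
V(S, p) = p + S**2 (V(S, p) = S**2 + p = p + S**2)
x(O) = sqrt(475 + O) (x(O) = sqrt(O + 475) = sqrt(475 + O))
U + x(V(-12, (6*2)*(-2))) = 64000 + sqrt(475 + ((6*2)*(-2) + (-12)**2)) = 64000 + sqrt(475 + (12*(-2) + 144)) = 64000 + sqrt(475 + (-24 + 144)) = 64000 + sqrt(475 + 120) = 64000 + sqrt(595)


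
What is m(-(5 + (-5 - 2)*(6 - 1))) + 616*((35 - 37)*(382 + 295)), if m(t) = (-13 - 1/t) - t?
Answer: -25023211/30 ≈ -8.3411e+5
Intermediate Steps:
m(t) = -13 - t - 1/t
m(-(5 + (-5 - 2)*(6 - 1))) + 616*((35 - 37)*(382 + 295)) = (-13 - (-1)*(5 + (-5 - 2)*(6 - 1)) - 1/((-(5 + (-5 - 2)*(6 - 1))))) + 616*((35 - 37)*(382 + 295)) = (-13 - (-1)*(5 - 7*5) - 1/((-(5 - 7*5)))) + 616*(-2*677) = (-13 - (-1)*(5 - 35) - 1/((-(5 - 35)))) + 616*(-1354) = (-13 - (-1)*(-30) - 1/((-1*(-30)))) - 834064 = (-13 - 1*30 - 1/30) - 834064 = (-13 - 30 - 1*1/30) - 834064 = (-13 - 30 - 1/30) - 834064 = -1291/30 - 834064 = -25023211/30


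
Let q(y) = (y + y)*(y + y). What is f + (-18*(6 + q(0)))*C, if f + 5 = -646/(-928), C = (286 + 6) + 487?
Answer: -39039245/464 ≈ -84136.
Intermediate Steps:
q(y) = 4*y**2 (q(y) = (2*y)*(2*y) = 4*y**2)
C = 779 (C = 292 + 487 = 779)
f = -1997/464 (f = -5 - 646/(-928) = -5 - 646*(-1/928) = -5 + 323/464 = -1997/464 ≈ -4.3039)
f + (-18*(6 + q(0)))*C = -1997/464 - 18*(6 + 4*0**2)*779 = -1997/464 - 18*(6 + 4*0)*779 = -1997/464 - 18*(6 + 0)*779 = -1997/464 - 18*6*779 = -1997/464 - 108*779 = -1997/464 - 84132 = -39039245/464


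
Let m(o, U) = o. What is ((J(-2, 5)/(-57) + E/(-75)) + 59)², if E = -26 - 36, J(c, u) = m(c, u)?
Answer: 7276601809/2030625 ≈ 3583.4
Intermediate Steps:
J(c, u) = c
E = -62
((J(-2, 5)/(-57) + E/(-75)) + 59)² = ((-2/(-57) - 62/(-75)) + 59)² = ((-2*(-1/57) - 62*(-1/75)) + 59)² = ((2/57 + 62/75) + 59)² = (1228/1425 + 59)² = (85303/1425)² = 7276601809/2030625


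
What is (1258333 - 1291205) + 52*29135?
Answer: 1482148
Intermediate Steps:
(1258333 - 1291205) + 52*29135 = -32872 + 1515020 = 1482148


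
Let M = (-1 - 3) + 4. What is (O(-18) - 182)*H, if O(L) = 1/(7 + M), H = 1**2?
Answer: -1273/7 ≈ -181.86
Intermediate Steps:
H = 1
M = 0 (M = -4 + 4 = 0)
O(L) = 1/7 (O(L) = 1/(7 + 0) = 1/7)
(O(-18) - 182)*H = (1/7 - 182)*1 = -1273/7*1 = -1273/7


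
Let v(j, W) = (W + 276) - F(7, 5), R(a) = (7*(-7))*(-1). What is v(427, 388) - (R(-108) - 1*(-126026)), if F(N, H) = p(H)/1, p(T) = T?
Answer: -125416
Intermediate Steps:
R(a) = 49 (R(a) = -49*(-1) = 49)
F(N, H) = H (F(N, H) = H/1 = H*1 = H)
v(j, W) = 271 + W (v(j, W) = (W + 276) - 1*5 = (276 + W) - 5 = 271 + W)
v(427, 388) - (R(-108) - 1*(-126026)) = (271 + 388) - (49 - 1*(-126026)) = 659 - (49 + 126026) = 659 - 1*126075 = 659 - 126075 = -125416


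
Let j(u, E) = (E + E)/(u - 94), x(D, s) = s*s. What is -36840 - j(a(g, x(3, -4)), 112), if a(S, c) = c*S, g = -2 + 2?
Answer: -1731368/47 ≈ -36838.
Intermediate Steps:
g = 0
x(D, s) = s**2
a(S, c) = S*c
j(u, E) = 2*E/(-94 + u) (j(u, E) = (2*E)/(-94 + u) = 2*E/(-94 + u))
-36840 - j(a(g, x(3, -4)), 112) = -36840 - 2*112/(-94 + 0*(-4)**2) = -36840 - 2*112/(-94 + 0*16) = -36840 - 2*112/(-94 + 0) = -36840 - 2*112/(-94) = -36840 - 2*112*(-1)/94 = -36840 - 1*(-112/47) = -36840 + 112/47 = -1731368/47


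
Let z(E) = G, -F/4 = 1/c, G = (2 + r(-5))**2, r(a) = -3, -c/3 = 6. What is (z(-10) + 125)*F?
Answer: 28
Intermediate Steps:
c = -18 (c = -3*6 = -18)
G = 1 (G = (2 - 3)**2 = (-1)**2 = 1)
F = 2/9 (F = -4/(-18) = -4*(-1/18) = 2/9 ≈ 0.22222)
z(E) = 1
(z(-10) + 125)*F = (1 + 125)*(2/9) = 126*(2/9) = 28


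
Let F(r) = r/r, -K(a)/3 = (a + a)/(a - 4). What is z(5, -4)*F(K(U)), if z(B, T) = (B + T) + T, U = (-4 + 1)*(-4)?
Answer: -3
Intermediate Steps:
U = 12 (U = -3*(-4) = 12)
K(a) = -6*a/(-4 + a) (K(a) = -3*(a + a)/(a - 4) = -3*2*a/(-4 + a) = -6*a/(-4 + a))
z(B, T) = B + 2*T
F(r) = 1
z(5, -4)*F(K(U)) = (5 + 2*(-4))*1 = (5 - 8)*1 = -3*1 = -3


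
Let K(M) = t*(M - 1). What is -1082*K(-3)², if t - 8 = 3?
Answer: -2094752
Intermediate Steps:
t = 11 (t = 8 + 3 = 11)
K(M) = -11 + 11*M (K(M) = 11*(M - 1) = 11*(-1 + M) = -11 + 11*M)
-1082*K(-3)² = -1082*(-11 + 11*(-3))² = -1082*(-11 - 33)² = -1082*(-44)² = -1082*1936 = -2094752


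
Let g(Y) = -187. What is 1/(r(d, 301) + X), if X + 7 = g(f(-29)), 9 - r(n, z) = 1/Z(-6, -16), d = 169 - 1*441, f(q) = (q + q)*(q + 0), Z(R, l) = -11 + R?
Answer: -17/3144 ≈ -0.0054071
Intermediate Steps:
f(q) = 2*q² (f(q) = (2*q)*q = 2*q²)
d = -272 (d = 169 - 441 = -272)
r(n, z) = 154/17 (r(n, z) = 9 - 1/(-11 - 6) = 9 - 1/(-17) = 9 - 1*(-1/17) = 9 + 1/17 = 154/17)
X = -194 (X = -7 - 187 = -194)
1/(r(d, 301) + X) = 1/(154/17 - 194) = 1/(-3144/17) = -17/3144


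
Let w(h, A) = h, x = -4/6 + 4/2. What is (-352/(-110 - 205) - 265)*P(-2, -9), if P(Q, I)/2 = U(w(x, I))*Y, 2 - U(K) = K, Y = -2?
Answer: 664984/945 ≈ 703.69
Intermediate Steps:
x = 4/3 (x = -4*⅙ + 4*(½) = -⅔ + 2 = 4/3 ≈ 1.3333)
U(K) = 2 - K
P(Q, I) = -8/3 (P(Q, I) = 2*((2 - 1*4/3)*(-2)) = 2*((2 - 4/3)*(-2)) = 2*((⅔)*(-2)) = 2*(-4/3) = -8/3)
(-352/(-110 - 205) - 265)*P(-2, -9) = (-352/(-110 - 205) - 265)*(-8/3) = (-352/(-315) - 265)*(-8/3) = (-352*(-1/315) - 265)*(-8/3) = (352/315 - 265)*(-8/3) = -83123/315*(-8/3) = 664984/945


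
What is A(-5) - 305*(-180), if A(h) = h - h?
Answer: 54900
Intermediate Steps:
A(h) = 0
A(-5) - 305*(-180) = 0 - 305*(-180) = 0 + 54900 = 54900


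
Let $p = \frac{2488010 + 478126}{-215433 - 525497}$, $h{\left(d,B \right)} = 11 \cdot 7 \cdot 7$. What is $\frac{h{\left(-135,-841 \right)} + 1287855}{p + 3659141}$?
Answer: $\frac{477304883210}{1355582187497} \approx 0.3521$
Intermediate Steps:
$h{\left(d,B \right)} = 539$ ($h{\left(d,B \right)} = 77 \cdot 7 = 539$)
$p = - \frac{1483068}{370465}$ ($p = \frac{2966136}{-740930} = 2966136 \left(- \frac{1}{740930}\right) = - \frac{1483068}{370465} \approx -4.0033$)
$\frac{h{\left(-135,-841 \right)} + 1287855}{p + 3659141} = \frac{539 + 1287855}{- \frac{1483068}{370465} + 3659141} = \frac{1288394}{\frac{1355582187497}{370465}} = 1288394 \cdot \frac{370465}{1355582187497} = \frac{477304883210}{1355582187497}$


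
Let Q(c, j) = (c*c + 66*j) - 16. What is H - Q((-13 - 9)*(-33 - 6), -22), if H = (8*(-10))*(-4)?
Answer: -734376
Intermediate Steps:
Q(c, j) = -16 + c**2 + 66*j (Q(c, j) = (c**2 + 66*j) - 16 = -16 + c**2 + 66*j)
H = 320 (H = -80*(-4) = 320)
H - Q((-13 - 9)*(-33 - 6), -22) = 320 - (-16 + ((-13 - 9)*(-33 - 6))**2 + 66*(-22)) = 320 - (-16 + (-22*(-39))**2 - 1452) = 320 - (-16 + 858**2 - 1452) = 320 - (-16 + 736164 - 1452) = 320 - 1*734696 = 320 - 734696 = -734376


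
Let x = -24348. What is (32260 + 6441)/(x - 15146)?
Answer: -2977/3038 ≈ -0.97992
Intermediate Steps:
(32260 + 6441)/(x - 15146) = (32260 + 6441)/(-24348 - 15146) = 38701/(-39494) = 38701*(-1/39494) = -2977/3038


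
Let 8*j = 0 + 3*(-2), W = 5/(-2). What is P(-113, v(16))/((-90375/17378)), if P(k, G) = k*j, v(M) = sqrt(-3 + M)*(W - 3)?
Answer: -981857/60250 ≈ -16.296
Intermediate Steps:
W = -5/2 (W = 5*(-1/2) = -5/2 ≈ -2.5000)
v(M) = -11*sqrt(-3 + M)/2 (v(M) = sqrt(-3 + M)*(-5/2 - 3) = sqrt(-3 + M)*(-11/2) = -11*sqrt(-3 + M)/2)
j = -3/4 (j = (0 + 3*(-2))/8 = (0 - 6)/8 = (1/8)*(-6) = -3/4 ≈ -0.75000)
P(k, G) = -3*k/4 (P(k, G) = k*(-3/4) = -3*k/4)
P(-113, v(16))/((-90375/17378)) = (-3/4*(-113))/((-90375/17378)) = 339/(4*((-90375*1/17378))) = 339/(4*(-90375/17378)) = (339/4)*(-17378/90375) = -981857/60250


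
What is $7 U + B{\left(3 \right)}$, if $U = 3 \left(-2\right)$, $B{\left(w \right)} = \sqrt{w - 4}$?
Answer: $-42 + i \approx -42.0 + 1.0 i$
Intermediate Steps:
$B{\left(w \right)} = \sqrt{-4 + w}$
$U = -6$
$7 U + B{\left(3 \right)} = 7 \left(-6\right) + \sqrt{-4 + 3} = -42 + \sqrt{-1} = -42 + i$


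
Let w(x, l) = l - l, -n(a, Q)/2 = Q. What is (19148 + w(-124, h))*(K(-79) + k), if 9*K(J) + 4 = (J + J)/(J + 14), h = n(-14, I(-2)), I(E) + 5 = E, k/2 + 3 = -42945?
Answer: -320724289592/195 ≈ -1.6447e+9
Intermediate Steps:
k = -85896 (k = -6 + 2*(-42945) = -6 - 85890 = -85896)
I(E) = -5 + E
n(a, Q) = -2*Q
h = 14 (h = -2*(-5 - 2) = -2*(-7) = 14)
K(J) = -4/9 + 2*J/(9*(14 + J)) (K(J) = -4/9 + ((J + J)/(J + 14))/9 = -4/9 + ((2*J)/(14 + J))/9 = -4/9 + (2*J/(14 + J))/9 = -4/9 + 2*J/(9*(14 + J)))
w(x, l) = 0
(19148 + w(-124, h))*(K(-79) + k) = (19148 + 0)*(2*(-28 - 1*(-79))/(9*(14 - 79)) - 85896) = 19148*((2/9)*(-28 + 79)/(-65) - 85896) = 19148*((2/9)*(-1/65)*51 - 85896) = 19148*(-34/195 - 85896) = 19148*(-16749754/195) = -320724289592/195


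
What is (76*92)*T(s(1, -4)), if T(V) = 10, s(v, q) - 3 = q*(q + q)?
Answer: 69920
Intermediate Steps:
s(v, q) = 3 + 2*q² (s(v, q) = 3 + q*(q + q) = 3 + q*(2*q) = 3 + 2*q²)
(76*92)*T(s(1, -4)) = (76*92)*10 = 6992*10 = 69920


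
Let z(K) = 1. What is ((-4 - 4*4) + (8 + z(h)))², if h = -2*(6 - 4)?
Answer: 121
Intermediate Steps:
h = -4 (h = -2*2 = -4)
((-4 - 4*4) + (8 + z(h)))² = ((-4 - 4*4) + (8 + 1))² = ((-4 - 16) + 9)² = (-20 + 9)² = (-11)² = 121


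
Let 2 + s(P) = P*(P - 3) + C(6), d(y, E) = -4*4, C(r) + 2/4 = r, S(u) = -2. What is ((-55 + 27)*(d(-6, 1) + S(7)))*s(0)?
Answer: 1764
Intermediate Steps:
C(r) = -½ + r
d(y, E) = -16
s(P) = 7/2 + P*(-3 + P) (s(P) = -2 + (P*(P - 3) + (-½ + 6)) = -2 + (P*(-3 + P) + 11/2) = -2 + (11/2 + P*(-3 + P)) = 7/2 + P*(-3 + P))
((-55 + 27)*(d(-6, 1) + S(7)))*s(0) = ((-55 + 27)*(-16 - 2))*(7/2 + 0² - 3*0) = (-28*(-18))*(7/2 + 0 + 0) = 504*(7/2) = 1764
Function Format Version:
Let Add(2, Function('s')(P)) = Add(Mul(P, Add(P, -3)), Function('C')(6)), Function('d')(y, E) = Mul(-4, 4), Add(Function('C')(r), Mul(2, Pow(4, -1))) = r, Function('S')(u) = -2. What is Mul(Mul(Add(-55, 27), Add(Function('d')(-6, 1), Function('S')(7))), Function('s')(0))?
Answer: 1764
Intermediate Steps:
Function('C')(r) = Add(Rational(-1, 2), r)
Function('d')(y, E) = -16
Function('s')(P) = Add(Rational(7, 2), Mul(P, Add(-3, P))) (Function('s')(P) = Add(-2, Add(Mul(P, Add(P, -3)), Add(Rational(-1, 2), 6))) = Add(-2, Add(Mul(P, Add(-3, P)), Rational(11, 2))) = Add(-2, Add(Rational(11, 2), Mul(P, Add(-3, P)))) = Add(Rational(7, 2), Mul(P, Add(-3, P))))
Mul(Mul(Add(-55, 27), Add(Function('d')(-6, 1), Function('S')(7))), Function('s')(0)) = Mul(Mul(Add(-55, 27), Add(-16, -2)), Add(Rational(7, 2), Pow(0, 2), Mul(-3, 0))) = Mul(Mul(-28, -18), Add(Rational(7, 2), 0, 0)) = Mul(504, Rational(7, 2)) = 1764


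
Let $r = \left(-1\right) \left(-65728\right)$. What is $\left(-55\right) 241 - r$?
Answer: $-78983$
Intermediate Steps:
$r = 65728$
$\left(-55\right) 241 - r = \left(-55\right) 241 - 65728 = -13255 - 65728 = -78983$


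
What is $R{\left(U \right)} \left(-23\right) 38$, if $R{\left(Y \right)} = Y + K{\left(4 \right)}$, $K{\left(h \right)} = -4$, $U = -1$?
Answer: $4370$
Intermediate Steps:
$R{\left(Y \right)} = -4 + Y$ ($R{\left(Y \right)} = Y - 4 = -4 + Y$)
$R{\left(U \right)} \left(-23\right) 38 = \left(-4 - 1\right) \left(-23\right) 38 = \left(-5\right) \left(-23\right) 38 = 115 \cdot 38 = 4370$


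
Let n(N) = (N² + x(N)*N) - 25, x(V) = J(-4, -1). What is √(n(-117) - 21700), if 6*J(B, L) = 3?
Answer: I*√32378/2 ≈ 89.969*I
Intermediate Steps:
J(B, L) = ½ (J(B, L) = (⅙)*3 = ½)
x(V) = ½
n(N) = -25 + N² + N/2 (n(N) = (N² + N/2) - 25 = -25 + N² + N/2)
√(n(-117) - 21700) = √((-25 + (-117)² + (½)*(-117)) - 21700) = √((-25 + 13689 - 117/2) - 21700) = √(27211/2 - 21700) = √(-16189/2) = I*√32378/2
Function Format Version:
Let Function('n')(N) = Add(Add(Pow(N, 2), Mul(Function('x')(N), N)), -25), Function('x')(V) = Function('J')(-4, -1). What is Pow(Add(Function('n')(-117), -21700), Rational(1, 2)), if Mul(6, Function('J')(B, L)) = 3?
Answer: Mul(Rational(1, 2), I, Pow(32378, Rational(1, 2))) ≈ Mul(89.969, I)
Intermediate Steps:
Function('J')(B, L) = Rational(1, 2) (Function('J')(B, L) = Mul(Rational(1, 6), 3) = Rational(1, 2))
Function('x')(V) = Rational(1, 2)
Function('n')(N) = Add(-25, Pow(N, 2), Mul(Rational(1, 2), N)) (Function('n')(N) = Add(Add(Pow(N, 2), Mul(Rational(1, 2), N)), -25) = Add(-25, Pow(N, 2), Mul(Rational(1, 2), N)))
Pow(Add(Function('n')(-117), -21700), Rational(1, 2)) = Pow(Add(Add(-25, Pow(-117, 2), Mul(Rational(1, 2), -117)), -21700), Rational(1, 2)) = Pow(Add(Add(-25, 13689, Rational(-117, 2)), -21700), Rational(1, 2)) = Pow(Add(Rational(27211, 2), -21700), Rational(1, 2)) = Pow(Rational(-16189, 2), Rational(1, 2)) = Mul(Rational(1, 2), I, Pow(32378, Rational(1, 2)))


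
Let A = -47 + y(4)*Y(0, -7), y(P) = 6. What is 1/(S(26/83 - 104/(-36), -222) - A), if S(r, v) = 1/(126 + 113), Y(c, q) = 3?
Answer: 239/6932 ≈ 0.034478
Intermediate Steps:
S(r, v) = 1/239
A = -29 (A = -47 + 6*3 = -47 + 18 = -29)
1/(S(26/83 - 104/(-36), -222) - A) = 1/(1/239 - 1*(-29)) = 1/(1/239 + 29) = 1/(6932/239) = 239/6932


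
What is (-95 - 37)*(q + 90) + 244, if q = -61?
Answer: -3584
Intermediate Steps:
(-95 - 37)*(q + 90) + 244 = (-95 - 37)*(-61 + 90) + 244 = -132*29 + 244 = -3828 + 244 = -3584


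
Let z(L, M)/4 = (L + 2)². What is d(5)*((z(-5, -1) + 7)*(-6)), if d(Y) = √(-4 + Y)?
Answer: -258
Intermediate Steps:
z(L, M) = 4*(2 + L)² (z(L, M) = 4*(L + 2)² = 4*(2 + L)²)
d(5)*((z(-5, -1) + 7)*(-6)) = √(-4 + 5)*((4*(2 - 5)² + 7)*(-6)) = √1*((4*(-3)² + 7)*(-6)) = 1*((4*9 + 7)*(-6)) = 1*((36 + 7)*(-6)) = 1*(43*(-6)) = 1*(-258) = -258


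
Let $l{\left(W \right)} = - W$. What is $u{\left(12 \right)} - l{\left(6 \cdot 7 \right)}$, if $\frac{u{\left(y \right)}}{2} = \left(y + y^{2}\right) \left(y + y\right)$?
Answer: $7530$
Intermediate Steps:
$u{\left(y \right)} = 4 y \left(y + y^{2}\right)$ ($u{\left(y \right)} = 2 \left(y + y^{2}\right) \left(y + y\right) = 2 \left(y + y^{2}\right) 2 y = 2 \cdot 2 y \left(y + y^{2}\right) = 4 y \left(y + y^{2}\right)$)
$u{\left(12 \right)} - l{\left(6 \cdot 7 \right)} = 4 \cdot 12^{2} \left(1 + 12\right) - - 6 \cdot 7 = 4 \cdot 144 \cdot 13 - \left(-1\right) 42 = 7488 - -42 = 7488 + 42 = 7530$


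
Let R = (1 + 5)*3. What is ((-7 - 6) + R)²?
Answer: 25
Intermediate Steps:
R = 18 (R = 6*3 = 18)
((-7 - 6) + R)² = ((-7 - 6) + 18)² = (-13 + 18)² = 5² = 25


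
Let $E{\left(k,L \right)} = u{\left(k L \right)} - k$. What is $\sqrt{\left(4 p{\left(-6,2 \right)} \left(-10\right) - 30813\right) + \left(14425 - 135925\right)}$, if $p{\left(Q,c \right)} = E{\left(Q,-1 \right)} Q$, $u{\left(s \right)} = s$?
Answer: $i \sqrt{149433} \approx 386.57 i$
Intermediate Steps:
$E{\left(k,L \right)} = - k + L k$ ($E{\left(k,L \right)} = k L - k = L k - k = - k + L k$)
$p{\left(Q,c \right)} = - 2 Q^{2}$ ($p{\left(Q,c \right)} = Q \left(-1 - 1\right) Q = Q \left(-2\right) Q = - 2 Q Q = - 2 Q^{2}$)
$\sqrt{\left(4 p{\left(-6,2 \right)} \left(-10\right) - 30813\right) + \left(14425 - 135925\right)} = \sqrt{\left(4 \left(- 2 \left(-6\right)^{2}\right) \left(-10\right) - 30813\right) + \left(14425 - 135925\right)} = \sqrt{\left(4 \left(\left(-2\right) 36\right) \left(-10\right) + \left(-102836 + 72023\right)\right) - 121500} = \sqrt{\left(4 \left(-72\right) \left(-10\right) - 30813\right) - 121500} = \sqrt{\left(\left(-288\right) \left(-10\right) - 30813\right) - 121500} = \sqrt{\left(2880 - 30813\right) - 121500} = \sqrt{-27933 - 121500} = \sqrt{-149433} = i \sqrt{149433}$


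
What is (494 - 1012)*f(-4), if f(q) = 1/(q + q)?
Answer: 259/4 ≈ 64.750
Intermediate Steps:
f(q) = 1/(2*q)
(494 - 1012)*f(-4) = (494 - 1012)*((1/2)/(-4)) = -259*(-1)/4 = -518*(-1/8) = 259/4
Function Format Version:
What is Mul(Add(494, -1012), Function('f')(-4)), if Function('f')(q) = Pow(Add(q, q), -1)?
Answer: Rational(259, 4) ≈ 64.750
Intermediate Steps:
Function('f')(q) = Mul(Rational(1, 2), Pow(q, -1)) (Function('f')(q) = Pow(Mul(2, q), -1) = Mul(Rational(1, 2), Pow(q, -1)))
Mul(Add(494, -1012), Function('f')(-4)) = Mul(Add(494, -1012), Mul(Rational(1, 2), Pow(-4, -1))) = Mul(-518, Mul(Rational(1, 2), Rational(-1, 4))) = Mul(-518, Rational(-1, 8)) = Rational(259, 4)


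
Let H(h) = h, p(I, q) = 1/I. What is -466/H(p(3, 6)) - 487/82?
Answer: -115123/82 ≈ -1403.9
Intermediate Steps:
-466/H(p(3, 6)) - 487/82 = -466/(1/3) - 487/82 = -466/1/3 - 487*1/82 = -466*3 - 487/82 = -1398 - 487/82 = -115123/82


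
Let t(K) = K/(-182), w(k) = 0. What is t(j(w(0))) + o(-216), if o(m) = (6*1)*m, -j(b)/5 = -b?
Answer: -1296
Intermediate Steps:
j(b) = 5*b (j(b) = -(-5)*b = 5*b)
o(m) = 6*m
t(K) = -K/182 (t(K) = K*(-1/182) = -K/182)
t(j(w(0))) + o(-216) = -5*0/182 + 6*(-216) = -1/182*0 - 1296 = 0 - 1296 = -1296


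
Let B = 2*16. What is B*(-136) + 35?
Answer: -4317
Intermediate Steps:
B = 32
B*(-136) + 35 = 32*(-136) + 35 = -4352 + 35 = -4317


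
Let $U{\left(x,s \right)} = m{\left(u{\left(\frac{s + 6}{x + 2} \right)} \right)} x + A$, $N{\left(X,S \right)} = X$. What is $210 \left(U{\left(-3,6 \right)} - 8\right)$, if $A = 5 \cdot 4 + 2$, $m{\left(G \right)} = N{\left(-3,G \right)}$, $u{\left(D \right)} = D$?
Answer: $4830$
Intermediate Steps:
$m{\left(G \right)} = -3$
$A = 22$ ($A = 20 + 2 = 22$)
$U{\left(x,s \right)} = 22 - 3 x$ ($U{\left(x,s \right)} = - 3 x + 22 = 22 - 3 x$)
$210 \left(U{\left(-3,6 \right)} - 8\right) = 210 \left(\left(22 - -9\right) - 8\right) = 210 \left(\left(22 + 9\right) - 8\right) = 210 \left(31 - 8\right) = 210 \cdot 23 = 4830$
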